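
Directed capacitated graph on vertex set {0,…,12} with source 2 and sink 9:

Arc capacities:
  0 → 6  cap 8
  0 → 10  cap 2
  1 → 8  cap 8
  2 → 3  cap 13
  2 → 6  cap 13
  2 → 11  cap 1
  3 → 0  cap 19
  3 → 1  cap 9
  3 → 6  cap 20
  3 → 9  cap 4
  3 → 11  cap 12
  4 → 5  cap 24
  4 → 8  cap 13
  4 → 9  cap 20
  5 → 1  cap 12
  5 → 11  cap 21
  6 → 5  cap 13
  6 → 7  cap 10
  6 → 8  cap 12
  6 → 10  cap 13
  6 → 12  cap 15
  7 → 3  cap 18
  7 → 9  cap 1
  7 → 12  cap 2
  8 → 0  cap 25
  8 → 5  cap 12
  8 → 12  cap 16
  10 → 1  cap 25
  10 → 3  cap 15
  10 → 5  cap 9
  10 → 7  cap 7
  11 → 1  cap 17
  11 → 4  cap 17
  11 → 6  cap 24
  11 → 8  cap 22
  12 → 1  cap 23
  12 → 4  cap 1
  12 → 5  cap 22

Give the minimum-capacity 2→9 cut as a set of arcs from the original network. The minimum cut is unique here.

Min-cut arcs: {(3,9), (7,9), (11,4), (12,4)} (total capacity 23)

augment #1: 2→3→9 push 4
augment #2: 2→6→7→9 push 1
augment #3: 2→11→4→9 push 1
augment #4: 2→3→11→4→9 push 9
augment #5: 2→6→12→4→9 push 1
augment #6: 2→6→5→11→4→9 push 7
max flow = 23; residual-reachable set from 2 gives S-side
cut edges (S→T): {(3,9), (7,9), (11,4), (12,4)} total cap 23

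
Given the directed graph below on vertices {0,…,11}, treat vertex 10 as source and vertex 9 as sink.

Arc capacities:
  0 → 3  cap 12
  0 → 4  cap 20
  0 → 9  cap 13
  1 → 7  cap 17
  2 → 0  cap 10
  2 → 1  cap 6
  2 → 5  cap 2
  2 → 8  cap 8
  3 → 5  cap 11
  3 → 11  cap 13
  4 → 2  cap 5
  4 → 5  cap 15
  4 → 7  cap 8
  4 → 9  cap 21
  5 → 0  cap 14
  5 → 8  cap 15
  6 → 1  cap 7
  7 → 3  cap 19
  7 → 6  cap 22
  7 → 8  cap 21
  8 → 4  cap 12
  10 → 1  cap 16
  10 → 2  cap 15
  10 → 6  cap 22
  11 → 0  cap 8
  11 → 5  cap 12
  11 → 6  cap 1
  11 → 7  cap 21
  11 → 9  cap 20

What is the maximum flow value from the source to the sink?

augment #1: 10→2→0→9 bottleneck 10, total now 10
augment #2: 10→2→5→0→9 bottleneck 2, total now 12
augment #3: 10→2→8→4→9 bottleneck 3, total now 15
augment #4: 10→1→7→3→11→9 bottleneck 13, total now 28
augment #5: 10→1→7→8→4→9 bottleneck 3, total now 31
augment #6: 10→6→1→7→8→4→9 bottleneck 1, total now 32

Maximum flow value: 32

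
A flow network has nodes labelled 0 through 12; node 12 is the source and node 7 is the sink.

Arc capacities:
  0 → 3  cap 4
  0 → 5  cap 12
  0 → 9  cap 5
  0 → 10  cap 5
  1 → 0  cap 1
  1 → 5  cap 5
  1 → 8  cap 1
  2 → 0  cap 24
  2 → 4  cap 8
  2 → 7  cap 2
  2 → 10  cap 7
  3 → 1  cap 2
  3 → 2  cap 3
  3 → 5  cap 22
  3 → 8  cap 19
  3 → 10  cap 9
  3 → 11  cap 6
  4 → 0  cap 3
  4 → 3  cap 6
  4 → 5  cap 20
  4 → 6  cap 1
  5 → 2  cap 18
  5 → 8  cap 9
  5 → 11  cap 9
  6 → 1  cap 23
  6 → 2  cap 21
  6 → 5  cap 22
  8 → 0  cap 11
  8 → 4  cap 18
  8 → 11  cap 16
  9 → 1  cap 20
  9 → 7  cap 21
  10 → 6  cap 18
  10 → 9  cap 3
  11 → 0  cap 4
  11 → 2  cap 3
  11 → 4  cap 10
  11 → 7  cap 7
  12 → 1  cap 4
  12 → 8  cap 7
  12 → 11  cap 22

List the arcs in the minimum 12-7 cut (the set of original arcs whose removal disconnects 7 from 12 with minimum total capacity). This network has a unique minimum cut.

Min-cut arcs: {(0,9), (2,7), (10,9), (11,7)} (total capacity 17)

augment #1: 12→11→7 push 7
augment #2: 12→11→2→7 push 2
augment #3: 12→1→0→9→7 push 1
augment #4: 12→8→0→9→7 push 4
augment #5: 12→8→0→10→9→7 push 3
max flow = 17; residual-reachable set from 12 gives S-side
cut edges (S→T): {(0,9), (2,7), (10,9), (11,7)} total cap 17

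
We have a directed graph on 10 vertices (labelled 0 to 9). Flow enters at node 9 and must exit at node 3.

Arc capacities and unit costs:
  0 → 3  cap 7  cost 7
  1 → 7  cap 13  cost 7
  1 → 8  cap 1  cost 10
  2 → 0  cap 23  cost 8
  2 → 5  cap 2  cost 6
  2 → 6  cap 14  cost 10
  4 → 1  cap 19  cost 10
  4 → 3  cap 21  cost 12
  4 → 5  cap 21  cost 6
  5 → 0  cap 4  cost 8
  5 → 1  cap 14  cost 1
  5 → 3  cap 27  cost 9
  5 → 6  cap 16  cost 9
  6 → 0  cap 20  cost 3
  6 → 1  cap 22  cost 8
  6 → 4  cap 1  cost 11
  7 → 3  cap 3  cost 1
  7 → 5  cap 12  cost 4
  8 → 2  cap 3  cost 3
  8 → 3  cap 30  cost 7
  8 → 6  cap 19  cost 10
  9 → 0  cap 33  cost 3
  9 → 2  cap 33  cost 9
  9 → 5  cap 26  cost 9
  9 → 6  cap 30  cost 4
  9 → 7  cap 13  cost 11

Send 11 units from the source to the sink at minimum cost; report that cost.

Minimum cost for 11 units: 124

shortest-cost path #1: 9→0→3 push 7 @ unit cost 10 (adds 70)
shortest-cost path #2: 9→7→3 push 3 @ unit cost 12 (adds 36)
shortest-cost path #3: 9→5→3 push 1 @ unit cost 18 (adds 18)
total cost = 124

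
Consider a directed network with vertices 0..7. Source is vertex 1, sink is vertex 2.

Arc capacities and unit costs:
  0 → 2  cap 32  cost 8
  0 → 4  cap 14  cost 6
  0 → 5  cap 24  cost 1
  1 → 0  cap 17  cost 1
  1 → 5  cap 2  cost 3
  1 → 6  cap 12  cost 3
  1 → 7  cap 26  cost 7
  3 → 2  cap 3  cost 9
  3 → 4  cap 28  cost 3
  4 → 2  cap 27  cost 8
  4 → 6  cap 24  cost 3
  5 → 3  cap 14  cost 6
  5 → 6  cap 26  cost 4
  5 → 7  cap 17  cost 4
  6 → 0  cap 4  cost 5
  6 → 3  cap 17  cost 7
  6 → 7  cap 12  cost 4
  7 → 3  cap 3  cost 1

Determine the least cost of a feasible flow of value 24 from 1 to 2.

Minimum cost for 24 units: 268

shortest-cost path #1: 1→0→2 push 17 @ unit cost 9 (adds 153)
shortest-cost path #2: 1→6→0→2 push 4 @ unit cost 16 (adds 64)
shortest-cost path #3: 1→7→3→2 push 3 @ unit cost 17 (adds 51)
total cost = 268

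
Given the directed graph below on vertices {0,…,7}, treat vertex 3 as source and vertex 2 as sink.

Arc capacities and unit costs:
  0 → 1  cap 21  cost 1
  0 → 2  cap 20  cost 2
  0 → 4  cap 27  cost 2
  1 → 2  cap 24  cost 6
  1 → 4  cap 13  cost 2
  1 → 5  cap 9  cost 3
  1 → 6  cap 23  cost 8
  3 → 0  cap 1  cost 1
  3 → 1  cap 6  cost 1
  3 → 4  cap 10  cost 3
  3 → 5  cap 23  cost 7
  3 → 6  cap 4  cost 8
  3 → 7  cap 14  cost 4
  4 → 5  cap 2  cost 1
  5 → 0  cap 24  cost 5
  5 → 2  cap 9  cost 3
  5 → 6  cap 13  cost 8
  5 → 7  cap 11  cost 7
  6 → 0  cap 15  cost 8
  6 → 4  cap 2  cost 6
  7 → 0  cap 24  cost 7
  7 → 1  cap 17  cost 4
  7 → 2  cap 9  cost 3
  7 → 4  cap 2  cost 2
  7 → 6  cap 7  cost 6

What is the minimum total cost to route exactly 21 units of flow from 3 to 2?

Minimum cost for 21 units: 152

shortest-cost path #1: 3→0→2 push 1 @ unit cost 3 (adds 3)
shortest-cost path #2: 3→4→5→2 push 2 @ unit cost 7 (adds 14)
shortest-cost path #3: 3→7→2 push 9 @ unit cost 7 (adds 63)
shortest-cost path #4: 3→1→2 push 6 @ unit cost 7 (adds 42)
shortest-cost path #5: 3→5→2 push 3 @ unit cost 10 (adds 30)
total cost = 152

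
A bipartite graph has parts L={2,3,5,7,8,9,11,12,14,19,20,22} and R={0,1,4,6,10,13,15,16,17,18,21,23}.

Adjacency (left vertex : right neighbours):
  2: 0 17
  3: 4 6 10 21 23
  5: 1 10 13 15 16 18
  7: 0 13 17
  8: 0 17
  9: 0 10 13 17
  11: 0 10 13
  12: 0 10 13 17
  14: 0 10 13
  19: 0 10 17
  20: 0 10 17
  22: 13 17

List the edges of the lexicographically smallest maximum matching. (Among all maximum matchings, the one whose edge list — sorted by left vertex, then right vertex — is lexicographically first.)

|M| = 6 (so the lex-smallest maximum matching has 6 edges)
process left vertices in ascending order; for each, take the smallest-labelled available neighbour that still permits 6 edges overall, or leave it unmatched if none does
lex-smallest matching: {2-0, 3-4, 5-1, 7-13, 8-17, 9-10}

Lex-smallest maximum matching: {(2,0), (3,4), (5,1), (7,13), (8,17), (9,10)}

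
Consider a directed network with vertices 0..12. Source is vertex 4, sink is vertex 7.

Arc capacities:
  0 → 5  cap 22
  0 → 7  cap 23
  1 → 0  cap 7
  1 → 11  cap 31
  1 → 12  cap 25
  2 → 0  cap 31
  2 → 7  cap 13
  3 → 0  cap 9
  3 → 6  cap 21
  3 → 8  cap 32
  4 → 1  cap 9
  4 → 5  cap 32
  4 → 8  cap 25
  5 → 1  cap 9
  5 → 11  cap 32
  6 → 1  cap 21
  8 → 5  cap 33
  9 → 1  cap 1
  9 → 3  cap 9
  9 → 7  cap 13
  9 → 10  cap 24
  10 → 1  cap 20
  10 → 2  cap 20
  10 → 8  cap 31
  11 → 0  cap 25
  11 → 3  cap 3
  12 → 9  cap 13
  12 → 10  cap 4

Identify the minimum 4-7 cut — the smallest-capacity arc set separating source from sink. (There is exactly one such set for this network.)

augment #1: 4→1→0→7 push 7
augment #2: 4→1→11→0→7 push 2
augment #3: 4→5→11→0→7 push 14
augment #4: 4→5→1→12→9→7 push 9
augment #5: 4→5→11→1→12→9→7 push 2
augment #6: 4→5→11→0→1→12→9→7 push 2
augment #7: 4→5→11→0→1→12→10→2→7 push 4
max flow = 40; residual-reachable set from 4 gives S-side
cut edges (S→T): {(0,7), (12,9), (12,10)} total cap 40

Min-cut arcs: {(0,7), (12,9), (12,10)} (total capacity 40)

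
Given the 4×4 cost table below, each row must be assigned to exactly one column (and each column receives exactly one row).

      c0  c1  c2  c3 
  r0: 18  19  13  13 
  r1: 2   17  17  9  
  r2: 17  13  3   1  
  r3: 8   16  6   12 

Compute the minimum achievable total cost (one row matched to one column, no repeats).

Minimum assignment cost: 28

optimal assignment: row0→col1 (cost 19), row1→col0 (cost 2), row2→col3 (cost 1), row3→col2 (cost 6)
total = 19 + 2 + 1 + 6 = 28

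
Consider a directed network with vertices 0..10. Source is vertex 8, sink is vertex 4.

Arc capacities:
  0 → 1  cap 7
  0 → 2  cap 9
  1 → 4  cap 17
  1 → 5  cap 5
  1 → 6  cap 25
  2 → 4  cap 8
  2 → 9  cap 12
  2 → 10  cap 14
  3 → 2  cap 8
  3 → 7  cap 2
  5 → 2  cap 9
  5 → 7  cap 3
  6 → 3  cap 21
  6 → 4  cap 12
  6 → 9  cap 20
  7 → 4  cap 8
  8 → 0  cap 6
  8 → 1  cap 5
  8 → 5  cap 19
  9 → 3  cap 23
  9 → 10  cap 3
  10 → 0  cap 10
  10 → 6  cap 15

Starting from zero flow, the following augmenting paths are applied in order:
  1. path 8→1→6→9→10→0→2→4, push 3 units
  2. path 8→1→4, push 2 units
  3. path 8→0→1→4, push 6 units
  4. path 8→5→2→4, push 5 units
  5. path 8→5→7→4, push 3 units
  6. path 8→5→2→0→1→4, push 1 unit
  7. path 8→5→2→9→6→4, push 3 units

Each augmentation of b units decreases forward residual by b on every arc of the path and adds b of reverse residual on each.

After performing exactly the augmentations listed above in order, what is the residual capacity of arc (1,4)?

Residual capacity of (1,4): 8

after path 1 (8→1→6→9→10→0→2→4, push 3): res(1,4)=17
after path 2 (8→1→4, push 2): res(1,4)=15
after path 3 (8→0→1→4, push 6): res(1,4)=9
after path 4 (8→5→2→4, push 5): res(1,4)=9
after path 5 (8→5→7→4, push 3): res(1,4)=9
after path 6 (8→5→2→0→1→4, push 1): res(1,4)=8
after path 7 (8→5→2→9→6→4, push 3): res(1,4)=8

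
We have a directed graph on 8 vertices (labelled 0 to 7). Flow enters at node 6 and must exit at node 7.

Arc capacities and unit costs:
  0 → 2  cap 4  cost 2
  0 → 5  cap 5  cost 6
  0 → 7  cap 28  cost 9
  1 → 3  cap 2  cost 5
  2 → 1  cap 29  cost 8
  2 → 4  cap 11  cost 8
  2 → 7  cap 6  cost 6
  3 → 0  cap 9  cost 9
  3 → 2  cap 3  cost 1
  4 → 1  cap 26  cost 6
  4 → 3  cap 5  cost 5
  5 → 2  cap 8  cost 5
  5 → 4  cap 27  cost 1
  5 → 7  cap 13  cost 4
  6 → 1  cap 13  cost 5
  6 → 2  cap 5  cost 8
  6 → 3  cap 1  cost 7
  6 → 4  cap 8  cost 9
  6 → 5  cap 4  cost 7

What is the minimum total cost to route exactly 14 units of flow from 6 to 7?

Minimum cost for 14 units: 248

shortest-cost path #1: 6→5→7 push 4 @ unit cost 11 (adds 44)
shortest-cost path #2: 6→2→7 push 5 @ unit cost 14 (adds 70)
shortest-cost path #3: 6→3→2→7 push 1 @ unit cost 14 (adds 14)
shortest-cost path #4: 6→1→3→0→7 push 2 @ unit cost 28 (adds 56)
shortest-cost path #5: 6→4→3→0→7 push 2 @ unit cost 32 (adds 64)
total cost = 248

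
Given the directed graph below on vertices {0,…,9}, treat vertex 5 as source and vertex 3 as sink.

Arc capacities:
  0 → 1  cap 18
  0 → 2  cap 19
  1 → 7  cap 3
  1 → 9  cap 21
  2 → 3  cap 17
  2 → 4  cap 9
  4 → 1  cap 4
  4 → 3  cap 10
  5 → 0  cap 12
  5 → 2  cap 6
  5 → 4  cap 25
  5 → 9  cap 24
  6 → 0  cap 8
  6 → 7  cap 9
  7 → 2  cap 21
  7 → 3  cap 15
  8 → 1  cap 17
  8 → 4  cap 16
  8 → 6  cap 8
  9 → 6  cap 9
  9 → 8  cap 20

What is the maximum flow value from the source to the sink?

Maximum flow value: 39

augment #1: 5→2→3 bottleneck 6, total now 6
augment #2: 5→4→3 bottleneck 10, total now 16
augment #3: 5→0→2→3 bottleneck 11, total now 27
augment #4: 5→0→1→7→3 bottleneck 1, total now 28
augment #5: 5→4→1→7→3 bottleneck 2, total now 30
augment #6: 5→9→6→7→3 bottleneck 9, total now 39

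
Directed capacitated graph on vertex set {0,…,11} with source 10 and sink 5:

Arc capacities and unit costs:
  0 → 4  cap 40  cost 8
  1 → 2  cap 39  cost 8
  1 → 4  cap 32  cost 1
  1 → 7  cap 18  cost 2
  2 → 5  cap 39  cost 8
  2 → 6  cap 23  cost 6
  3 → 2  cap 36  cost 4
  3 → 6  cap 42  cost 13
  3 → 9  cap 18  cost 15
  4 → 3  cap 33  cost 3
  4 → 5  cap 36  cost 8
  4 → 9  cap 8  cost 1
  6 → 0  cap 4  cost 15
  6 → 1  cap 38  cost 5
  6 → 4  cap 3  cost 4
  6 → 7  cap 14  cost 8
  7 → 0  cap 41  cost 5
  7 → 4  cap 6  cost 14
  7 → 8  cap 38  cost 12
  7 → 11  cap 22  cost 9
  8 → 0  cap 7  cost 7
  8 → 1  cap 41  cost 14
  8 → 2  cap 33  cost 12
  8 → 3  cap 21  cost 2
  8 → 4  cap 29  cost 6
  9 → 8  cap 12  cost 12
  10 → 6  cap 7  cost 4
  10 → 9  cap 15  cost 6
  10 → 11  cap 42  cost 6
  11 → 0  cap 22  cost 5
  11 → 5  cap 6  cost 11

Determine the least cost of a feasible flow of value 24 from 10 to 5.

shortest-cost path #1: 10→6→4→5 push 3 @ unit cost 16 (adds 48)
shortest-cost path #2: 10→11→5 push 6 @ unit cost 17 (adds 102)
shortest-cost path #3: 10→6→1→4→5 push 4 @ unit cost 18 (adds 72)
shortest-cost path #4: 10→11→0→4→5 push 11 @ unit cost 27 (adds 297)
total cost = 519

Minimum cost for 24 units: 519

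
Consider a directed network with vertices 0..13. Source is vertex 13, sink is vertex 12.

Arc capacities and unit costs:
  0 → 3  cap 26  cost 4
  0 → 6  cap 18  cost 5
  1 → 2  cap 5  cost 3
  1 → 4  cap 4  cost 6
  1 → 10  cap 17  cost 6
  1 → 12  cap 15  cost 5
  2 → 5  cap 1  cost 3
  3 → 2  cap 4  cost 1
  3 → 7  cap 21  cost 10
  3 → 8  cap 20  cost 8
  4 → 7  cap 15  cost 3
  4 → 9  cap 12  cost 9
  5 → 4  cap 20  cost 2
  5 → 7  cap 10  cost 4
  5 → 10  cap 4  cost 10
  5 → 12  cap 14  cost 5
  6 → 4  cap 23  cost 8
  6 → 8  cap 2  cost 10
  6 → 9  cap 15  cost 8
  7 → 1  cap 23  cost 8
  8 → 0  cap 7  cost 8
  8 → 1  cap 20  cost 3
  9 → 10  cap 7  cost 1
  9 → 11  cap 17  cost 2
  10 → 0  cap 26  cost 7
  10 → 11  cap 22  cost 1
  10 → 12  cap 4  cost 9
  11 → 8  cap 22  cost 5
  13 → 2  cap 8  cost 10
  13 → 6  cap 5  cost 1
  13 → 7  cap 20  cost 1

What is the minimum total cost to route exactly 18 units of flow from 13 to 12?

shortest-cost path #1: 13→7→1→12 push 15 @ unit cost 14 (adds 210)
shortest-cost path #2: 13→2→5→12 push 1 @ unit cost 18 (adds 18)
shortest-cost path #3: 13→6→9→10→12 push 2 @ unit cost 19 (adds 38)
total cost = 266

Minimum cost for 18 units: 266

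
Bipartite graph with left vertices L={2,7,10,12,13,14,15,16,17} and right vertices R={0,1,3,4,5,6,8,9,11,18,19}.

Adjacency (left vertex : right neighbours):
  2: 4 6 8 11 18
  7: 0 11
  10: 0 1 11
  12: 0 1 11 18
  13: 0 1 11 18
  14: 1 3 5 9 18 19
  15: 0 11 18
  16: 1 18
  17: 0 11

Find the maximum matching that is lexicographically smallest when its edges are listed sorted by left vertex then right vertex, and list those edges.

Lex-smallest maximum matching: {(2,4), (7,0), (10,1), (12,11), (13,18), (14,3)}

|M| = 6 (so the lex-smallest maximum matching has 6 edges)
process left vertices in ascending order; for each, take the smallest-labelled available neighbour that still permits 6 edges overall, or leave it unmatched if none does
lex-smallest matching: {2-4, 7-0, 10-1, 12-11, 13-18, 14-3}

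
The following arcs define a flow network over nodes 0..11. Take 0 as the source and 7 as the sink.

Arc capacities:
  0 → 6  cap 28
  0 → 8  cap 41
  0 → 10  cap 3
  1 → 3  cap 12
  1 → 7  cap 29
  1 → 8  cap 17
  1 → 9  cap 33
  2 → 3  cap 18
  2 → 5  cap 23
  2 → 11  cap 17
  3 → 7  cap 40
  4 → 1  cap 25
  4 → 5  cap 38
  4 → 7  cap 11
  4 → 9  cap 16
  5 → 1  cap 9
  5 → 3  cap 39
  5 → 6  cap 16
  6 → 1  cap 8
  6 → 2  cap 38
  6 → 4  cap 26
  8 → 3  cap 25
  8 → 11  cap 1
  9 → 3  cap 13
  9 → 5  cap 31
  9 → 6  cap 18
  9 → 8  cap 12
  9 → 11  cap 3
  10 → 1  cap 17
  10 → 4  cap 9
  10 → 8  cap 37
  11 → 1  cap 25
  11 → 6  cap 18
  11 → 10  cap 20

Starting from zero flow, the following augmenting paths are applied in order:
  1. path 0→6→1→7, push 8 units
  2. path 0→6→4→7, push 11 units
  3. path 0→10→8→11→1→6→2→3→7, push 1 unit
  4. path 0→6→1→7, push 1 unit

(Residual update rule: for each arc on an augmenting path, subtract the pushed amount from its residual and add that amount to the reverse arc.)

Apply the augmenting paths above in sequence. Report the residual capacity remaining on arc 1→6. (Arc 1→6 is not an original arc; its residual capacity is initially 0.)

after path 1 (0→6→1→7, push 8): res(1,6)=8
after path 2 (0→6→4→7, push 11): res(1,6)=8
after path 3 (0→10→8→11→1→6→2→3→7, push 1): res(1,6)=7
after path 4 (0→6→1→7, push 1): res(1,6)=8

Residual capacity of (1,6): 8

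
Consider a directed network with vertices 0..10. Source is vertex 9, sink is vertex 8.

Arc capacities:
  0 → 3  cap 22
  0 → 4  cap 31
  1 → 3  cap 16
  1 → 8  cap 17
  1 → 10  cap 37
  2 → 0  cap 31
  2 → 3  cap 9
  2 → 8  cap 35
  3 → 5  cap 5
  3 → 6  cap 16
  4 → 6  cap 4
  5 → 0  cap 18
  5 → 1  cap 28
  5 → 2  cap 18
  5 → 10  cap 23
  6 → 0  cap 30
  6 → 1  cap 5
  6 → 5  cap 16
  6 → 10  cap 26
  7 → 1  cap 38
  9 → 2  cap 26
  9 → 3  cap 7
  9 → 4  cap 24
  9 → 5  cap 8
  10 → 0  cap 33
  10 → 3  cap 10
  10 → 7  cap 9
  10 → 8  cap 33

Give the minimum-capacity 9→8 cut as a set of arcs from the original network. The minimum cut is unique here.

Min-cut arcs: {(4,6), (9,2), (9,3), (9,5)} (total capacity 45)

augment #1: 9→2→8 push 26
augment #2: 9→5→1→8 push 8
augment #3: 9→3→5→1→8 push 5
augment #4: 9→3→6→1→8 push 2
augment #5: 9→4→6→1→8 push 2
augment #6: 9→4→6→10→8 push 2
max flow = 45; residual-reachable set from 9 gives S-side
cut edges (S→T): {(4,6), (9,2), (9,3), (9,5)} total cap 45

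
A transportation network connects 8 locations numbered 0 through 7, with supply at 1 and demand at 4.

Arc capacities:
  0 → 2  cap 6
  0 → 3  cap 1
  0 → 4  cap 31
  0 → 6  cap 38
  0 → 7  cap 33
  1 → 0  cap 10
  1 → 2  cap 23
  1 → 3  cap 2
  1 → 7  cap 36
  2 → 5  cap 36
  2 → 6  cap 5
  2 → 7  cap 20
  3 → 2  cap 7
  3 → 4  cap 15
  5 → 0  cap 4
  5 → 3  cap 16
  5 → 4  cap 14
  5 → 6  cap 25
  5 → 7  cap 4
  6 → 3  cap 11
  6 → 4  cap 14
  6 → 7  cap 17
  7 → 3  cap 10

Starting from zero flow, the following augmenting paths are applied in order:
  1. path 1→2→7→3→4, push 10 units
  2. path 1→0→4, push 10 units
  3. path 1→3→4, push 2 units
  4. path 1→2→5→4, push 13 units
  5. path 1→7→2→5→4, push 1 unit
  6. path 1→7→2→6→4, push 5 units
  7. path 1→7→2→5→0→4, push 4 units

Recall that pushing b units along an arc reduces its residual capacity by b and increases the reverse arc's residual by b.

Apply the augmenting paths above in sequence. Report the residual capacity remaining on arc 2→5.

after path 1 (1→2→7→3→4, push 10): res(2,5)=36
after path 2 (1→0→4, push 10): res(2,5)=36
after path 3 (1→3→4, push 2): res(2,5)=36
after path 4 (1→2→5→4, push 13): res(2,5)=23
after path 5 (1→7→2→5→4, push 1): res(2,5)=22
after path 6 (1→7→2→6→4, push 5): res(2,5)=22
after path 7 (1→7→2→5→0→4, push 4): res(2,5)=18

Residual capacity of (2,5): 18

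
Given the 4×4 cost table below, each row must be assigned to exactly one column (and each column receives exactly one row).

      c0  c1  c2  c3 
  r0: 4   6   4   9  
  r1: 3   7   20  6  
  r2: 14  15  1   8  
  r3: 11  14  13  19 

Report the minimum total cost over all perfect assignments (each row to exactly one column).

Minimum assignment cost: 24

optimal assignment: row0→col1 (cost 6), row1→col3 (cost 6), row2→col2 (cost 1), row3→col0 (cost 11)
total = 6 + 6 + 1 + 11 = 24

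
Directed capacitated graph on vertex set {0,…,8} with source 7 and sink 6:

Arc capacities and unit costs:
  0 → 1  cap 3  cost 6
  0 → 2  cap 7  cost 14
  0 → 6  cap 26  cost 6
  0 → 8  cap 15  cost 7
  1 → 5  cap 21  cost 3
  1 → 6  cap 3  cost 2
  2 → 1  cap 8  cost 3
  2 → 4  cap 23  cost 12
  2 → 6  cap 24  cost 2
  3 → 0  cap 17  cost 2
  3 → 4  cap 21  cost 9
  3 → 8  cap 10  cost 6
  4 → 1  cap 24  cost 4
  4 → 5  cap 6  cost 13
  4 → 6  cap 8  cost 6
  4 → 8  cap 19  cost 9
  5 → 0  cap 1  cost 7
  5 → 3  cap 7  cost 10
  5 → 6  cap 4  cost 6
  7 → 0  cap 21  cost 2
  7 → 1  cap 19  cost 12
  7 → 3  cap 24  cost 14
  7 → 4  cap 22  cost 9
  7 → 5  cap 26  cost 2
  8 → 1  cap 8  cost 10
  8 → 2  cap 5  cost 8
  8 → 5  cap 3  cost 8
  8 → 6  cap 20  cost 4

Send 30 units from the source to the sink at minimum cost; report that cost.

shortest-cost path #1: 7→0→6 push 21 @ unit cost 8 (adds 168)
shortest-cost path #2: 7→5→6 push 4 @ unit cost 8 (adds 32)
shortest-cost path #3: 7→1→6 push 3 @ unit cost 14 (adds 42)
shortest-cost path #4: 7→4→6 push 2 @ unit cost 15 (adds 30)
total cost = 272

Minimum cost for 30 units: 272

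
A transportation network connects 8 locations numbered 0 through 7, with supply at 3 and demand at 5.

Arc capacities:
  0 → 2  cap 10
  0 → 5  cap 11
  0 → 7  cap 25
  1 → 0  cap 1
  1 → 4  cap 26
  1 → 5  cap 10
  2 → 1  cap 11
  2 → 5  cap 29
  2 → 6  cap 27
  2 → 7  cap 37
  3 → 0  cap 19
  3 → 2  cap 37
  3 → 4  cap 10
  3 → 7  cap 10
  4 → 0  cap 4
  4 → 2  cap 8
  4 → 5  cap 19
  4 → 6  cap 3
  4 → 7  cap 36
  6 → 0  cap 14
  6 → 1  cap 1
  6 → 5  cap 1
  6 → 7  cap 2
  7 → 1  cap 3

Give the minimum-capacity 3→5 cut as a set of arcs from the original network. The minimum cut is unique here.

Min-cut arcs: {(0,5), (2,1), (2,5), (3,4), (6,1), (6,5), (7,1)} (total capacity 66)

augment #1: 3→0→5 push 11
augment #2: 3→2→5 push 29
augment #3: 3→4→5 push 10
augment #4: 3→2→1→5 push 8
augment #5: 3→7→1→5 push 2
augment #6: 3→0→2→6→5 push 1
augment #7: 3→7→1→4→5 push 1
augment #8: 3→0→2→1→4→5 push 3
augment #9: 3→0→2→6→1→4→5 push 1
max flow = 66; residual-reachable set from 3 gives S-side
cut edges (S→T): {(0,5), (2,1), (2,5), (3,4), (6,1), (6,5), (7,1)} total cap 66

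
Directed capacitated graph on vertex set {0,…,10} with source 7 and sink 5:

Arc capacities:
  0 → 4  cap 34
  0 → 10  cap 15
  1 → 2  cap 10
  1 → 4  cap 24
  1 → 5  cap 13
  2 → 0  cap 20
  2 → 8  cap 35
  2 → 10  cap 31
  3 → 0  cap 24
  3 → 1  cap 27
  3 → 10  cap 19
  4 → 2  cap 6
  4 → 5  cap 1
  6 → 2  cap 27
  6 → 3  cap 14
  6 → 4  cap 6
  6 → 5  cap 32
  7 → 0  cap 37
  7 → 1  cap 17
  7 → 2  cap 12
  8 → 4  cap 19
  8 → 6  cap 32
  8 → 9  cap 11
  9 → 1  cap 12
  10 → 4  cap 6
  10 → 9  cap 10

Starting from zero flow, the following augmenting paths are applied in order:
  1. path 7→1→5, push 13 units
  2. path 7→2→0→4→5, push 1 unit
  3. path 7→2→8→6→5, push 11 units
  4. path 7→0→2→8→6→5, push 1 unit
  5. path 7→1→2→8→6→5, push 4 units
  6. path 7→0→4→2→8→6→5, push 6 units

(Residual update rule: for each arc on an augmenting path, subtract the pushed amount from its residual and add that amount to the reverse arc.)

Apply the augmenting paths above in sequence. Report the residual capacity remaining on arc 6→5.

Residual capacity of (6,5): 10

after path 1 (7→1→5, push 13): res(6,5)=32
after path 2 (7→2→0→4→5, push 1): res(6,5)=32
after path 3 (7→2→8→6→5, push 11): res(6,5)=21
after path 4 (7→0→2→8→6→5, push 1): res(6,5)=20
after path 5 (7→1→2→8→6→5, push 4): res(6,5)=16
after path 6 (7→0→4→2→8→6→5, push 6): res(6,5)=10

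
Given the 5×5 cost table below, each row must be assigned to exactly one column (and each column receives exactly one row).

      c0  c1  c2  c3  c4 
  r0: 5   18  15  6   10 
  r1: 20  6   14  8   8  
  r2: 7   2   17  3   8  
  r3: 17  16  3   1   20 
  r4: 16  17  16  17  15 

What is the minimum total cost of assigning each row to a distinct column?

one of 2 optimal assignments: row0→col0 (cost 5), row1→col1 (cost 6), row2→col3 (cost 3), row3→col2 (cost 3), row4→col4 (cost 15)
total = 5 + 6 + 3 + 3 + 15 = 32

Minimum assignment cost: 32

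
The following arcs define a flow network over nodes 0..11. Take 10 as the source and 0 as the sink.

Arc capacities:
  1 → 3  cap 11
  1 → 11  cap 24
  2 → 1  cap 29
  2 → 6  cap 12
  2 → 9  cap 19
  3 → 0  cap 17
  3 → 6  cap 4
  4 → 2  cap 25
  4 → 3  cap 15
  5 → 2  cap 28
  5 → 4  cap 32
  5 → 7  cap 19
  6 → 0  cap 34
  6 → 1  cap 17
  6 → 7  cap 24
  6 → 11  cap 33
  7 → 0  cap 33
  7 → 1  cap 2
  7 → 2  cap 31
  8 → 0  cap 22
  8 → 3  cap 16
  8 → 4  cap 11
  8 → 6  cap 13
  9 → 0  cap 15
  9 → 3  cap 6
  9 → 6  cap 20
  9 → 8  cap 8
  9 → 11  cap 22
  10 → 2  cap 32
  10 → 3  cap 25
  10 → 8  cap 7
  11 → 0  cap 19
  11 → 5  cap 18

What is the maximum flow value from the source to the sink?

Maximum flow value: 60

augment #1: 10→3→0 bottleneck 17, total now 17
augment #2: 10→8→0 bottleneck 7, total now 24
augment #3: 10→2→6→0 bottleneck 12, total now 36
augment #4: 10→2→9→0 bottleneck 15, total now 51
augment #5: 10→3→6→0 bottleneck 4, total now 55
augment #6: 10→2→1→11→0 bottleneck 5, total now 60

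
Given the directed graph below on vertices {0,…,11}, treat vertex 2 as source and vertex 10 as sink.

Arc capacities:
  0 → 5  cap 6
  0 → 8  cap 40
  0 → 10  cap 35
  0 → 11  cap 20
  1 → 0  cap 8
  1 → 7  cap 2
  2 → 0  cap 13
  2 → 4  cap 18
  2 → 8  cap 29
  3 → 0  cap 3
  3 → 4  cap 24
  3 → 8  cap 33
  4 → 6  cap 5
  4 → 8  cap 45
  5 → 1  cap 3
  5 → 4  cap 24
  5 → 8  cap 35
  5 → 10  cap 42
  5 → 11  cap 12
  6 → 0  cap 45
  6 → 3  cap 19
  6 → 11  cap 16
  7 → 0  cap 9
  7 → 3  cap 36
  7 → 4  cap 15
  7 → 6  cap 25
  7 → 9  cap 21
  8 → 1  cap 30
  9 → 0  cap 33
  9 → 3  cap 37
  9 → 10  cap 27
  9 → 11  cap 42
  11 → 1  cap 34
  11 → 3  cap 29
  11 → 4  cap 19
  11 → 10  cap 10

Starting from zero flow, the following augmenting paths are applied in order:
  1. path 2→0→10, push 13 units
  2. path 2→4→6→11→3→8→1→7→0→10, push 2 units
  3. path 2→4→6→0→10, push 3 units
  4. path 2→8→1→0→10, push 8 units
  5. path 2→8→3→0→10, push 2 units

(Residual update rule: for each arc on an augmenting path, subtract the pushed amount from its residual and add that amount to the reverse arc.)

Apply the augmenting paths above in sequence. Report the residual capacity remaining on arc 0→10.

after path 1 (2→0→10, push 13): res(0,10)=22
after path 2 (2→4→6→11→3→8→1→7→0→10, push 2): res(0,10)=20
after path 3 (2→4→6→0→10, push 3): res(0,10)=17
after path 4 (2→8→1→0→10, push 8): res(0,10)=9
after path 5 (2→8→3→0→10, push 2): res(0,10)=7

Residual capacity of (0,10): 7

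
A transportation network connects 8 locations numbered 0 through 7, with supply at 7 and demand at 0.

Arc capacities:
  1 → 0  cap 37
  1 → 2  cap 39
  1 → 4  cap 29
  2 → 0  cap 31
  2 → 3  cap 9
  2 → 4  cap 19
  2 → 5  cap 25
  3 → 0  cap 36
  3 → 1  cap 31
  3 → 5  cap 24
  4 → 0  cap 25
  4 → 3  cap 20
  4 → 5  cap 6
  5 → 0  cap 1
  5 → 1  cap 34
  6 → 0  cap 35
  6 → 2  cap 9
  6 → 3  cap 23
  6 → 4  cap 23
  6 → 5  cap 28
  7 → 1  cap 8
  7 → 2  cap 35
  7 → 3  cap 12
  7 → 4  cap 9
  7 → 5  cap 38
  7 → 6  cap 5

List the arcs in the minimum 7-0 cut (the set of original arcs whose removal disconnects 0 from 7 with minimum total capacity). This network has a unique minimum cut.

Min-cut arcs: {(5,0), (5,1), (7,1), (7,2), (7,3), (7,4), (7,6)} (total capacity 104)

augment #1: 7→1→0 push 8
augment #2: 7→2→0 push 31
augment #3: 7→3→0 push 12
augment #4: 7→4→0 push 9
augment #5: 7→5→0 push 1
augment #6: 7→6→0 push 5
augment #7: 7→2→3→0 push 4
augment #8: 7→5→1→0 push 29
augment #9: 7→5→1→4→0 push 5
max flow = 104; residual-reachable set from 7 gives S-side
cut edges (S→T): {(5,0), (5,1), (7,1), (7,2), (7,3), (7,4), (7,6)} total cap 104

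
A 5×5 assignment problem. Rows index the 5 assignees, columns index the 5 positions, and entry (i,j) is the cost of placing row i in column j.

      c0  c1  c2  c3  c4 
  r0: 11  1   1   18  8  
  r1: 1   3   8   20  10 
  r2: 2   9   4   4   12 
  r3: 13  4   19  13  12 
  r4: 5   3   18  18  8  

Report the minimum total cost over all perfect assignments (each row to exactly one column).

optimal assignment: row0→col2 (cost 1), row1→col0 (cost 1), row2→col3 (cost 4), row3→col1 (cost 4), row4→col4 (cost 8)
total = 1 + 1 + 4 + 4 + 8 = 18

Minimum assignment cost: 18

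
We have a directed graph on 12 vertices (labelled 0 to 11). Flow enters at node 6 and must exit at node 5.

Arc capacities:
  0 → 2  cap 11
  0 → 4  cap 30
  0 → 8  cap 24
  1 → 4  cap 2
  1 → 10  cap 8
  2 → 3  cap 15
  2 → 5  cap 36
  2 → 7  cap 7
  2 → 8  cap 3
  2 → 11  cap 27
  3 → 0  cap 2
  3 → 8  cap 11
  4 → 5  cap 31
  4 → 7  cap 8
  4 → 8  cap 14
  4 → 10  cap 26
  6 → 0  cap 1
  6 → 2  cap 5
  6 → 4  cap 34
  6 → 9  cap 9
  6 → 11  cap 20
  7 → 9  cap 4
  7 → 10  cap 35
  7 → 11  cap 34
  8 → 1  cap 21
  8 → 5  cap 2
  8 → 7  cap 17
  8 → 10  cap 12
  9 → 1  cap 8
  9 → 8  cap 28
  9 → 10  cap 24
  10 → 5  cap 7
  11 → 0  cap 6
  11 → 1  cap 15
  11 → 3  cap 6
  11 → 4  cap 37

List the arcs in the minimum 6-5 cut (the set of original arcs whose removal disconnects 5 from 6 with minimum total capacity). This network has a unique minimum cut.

Min-cut arcs: {(3,0), (4,5), (6,0), (6,2), (8,5), (10,5), (11,0)} (total capacity 54)

augment #1: 6→2→5 push 5
augment #2: 6→4→5 push 31
augment #3: 6→0→2→5 push 1
augment #4: 6→4→8→5 push 2
augment #5: 6→4→10→5 push 1
augment #6: 6→9→10→5 push 6
augment #7: 6→11→0→2→5 push 6
augment #8: 6→11→3→0→2→5 push 2
max flow = 54; residual-reachable set from 6 gives S-side
cut edges (S→T): {(3,0), (4,5), (6,0), (6,2), (8,5), (10,5), (11,0)} total cap 54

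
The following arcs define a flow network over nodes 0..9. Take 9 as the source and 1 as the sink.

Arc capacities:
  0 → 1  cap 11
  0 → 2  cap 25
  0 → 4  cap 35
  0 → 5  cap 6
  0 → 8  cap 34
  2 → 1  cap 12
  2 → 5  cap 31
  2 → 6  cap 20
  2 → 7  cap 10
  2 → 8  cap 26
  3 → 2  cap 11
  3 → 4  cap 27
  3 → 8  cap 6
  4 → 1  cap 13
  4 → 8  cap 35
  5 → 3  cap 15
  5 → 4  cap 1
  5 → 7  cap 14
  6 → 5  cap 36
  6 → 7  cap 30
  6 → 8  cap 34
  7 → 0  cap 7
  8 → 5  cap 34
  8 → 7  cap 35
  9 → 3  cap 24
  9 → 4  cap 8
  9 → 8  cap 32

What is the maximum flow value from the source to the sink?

Maximum flow value: 31

augment #1: 9→4→1 bottleneck 8, total now 8
augment #2: 9→3→2→1 bottleneck 11, total now 19
augment #3: 9→3→4→1 bottleneck 5, total now 24
augment #4: 9→8→7→0→1 bottleneck 7, total now 31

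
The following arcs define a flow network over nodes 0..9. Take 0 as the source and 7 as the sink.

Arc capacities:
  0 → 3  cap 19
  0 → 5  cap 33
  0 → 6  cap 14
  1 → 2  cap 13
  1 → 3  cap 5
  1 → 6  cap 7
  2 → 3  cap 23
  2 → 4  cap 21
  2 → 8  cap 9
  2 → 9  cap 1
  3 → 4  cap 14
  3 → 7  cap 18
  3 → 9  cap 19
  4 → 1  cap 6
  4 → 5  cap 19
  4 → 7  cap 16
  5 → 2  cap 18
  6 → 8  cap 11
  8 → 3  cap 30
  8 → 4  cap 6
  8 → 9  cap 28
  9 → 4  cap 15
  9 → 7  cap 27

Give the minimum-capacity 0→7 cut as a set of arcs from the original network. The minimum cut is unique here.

augment #1: 0→3→7 push 18
augment #2: 0→3→4→7 push 1
augment #3: 0→5→2→4→7 push 15
augment #4: 0→5→2→9→7 push 1
augment #5: 0→6→8→9→7 push 11
augment #6: 0→5→2→3→9→7 push 2
max flow = 48; residual-reachable set from 0 gives S-side
cut edges (S→T): {(0,3), (5,2), (6,8)} total cap 48

Min-cut arcs: {(0,3), (5,2), (6,8)} (total capacity 48)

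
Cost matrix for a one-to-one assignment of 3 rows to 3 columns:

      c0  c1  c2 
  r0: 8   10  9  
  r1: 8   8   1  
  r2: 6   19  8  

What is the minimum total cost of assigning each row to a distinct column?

Minimum assignment cost: 17

optimal assignment: row0→col1 (cost 10), row1→col2 (cost 1), row2→col0 (cost 6)
total = 10 + 1 + 6 = 17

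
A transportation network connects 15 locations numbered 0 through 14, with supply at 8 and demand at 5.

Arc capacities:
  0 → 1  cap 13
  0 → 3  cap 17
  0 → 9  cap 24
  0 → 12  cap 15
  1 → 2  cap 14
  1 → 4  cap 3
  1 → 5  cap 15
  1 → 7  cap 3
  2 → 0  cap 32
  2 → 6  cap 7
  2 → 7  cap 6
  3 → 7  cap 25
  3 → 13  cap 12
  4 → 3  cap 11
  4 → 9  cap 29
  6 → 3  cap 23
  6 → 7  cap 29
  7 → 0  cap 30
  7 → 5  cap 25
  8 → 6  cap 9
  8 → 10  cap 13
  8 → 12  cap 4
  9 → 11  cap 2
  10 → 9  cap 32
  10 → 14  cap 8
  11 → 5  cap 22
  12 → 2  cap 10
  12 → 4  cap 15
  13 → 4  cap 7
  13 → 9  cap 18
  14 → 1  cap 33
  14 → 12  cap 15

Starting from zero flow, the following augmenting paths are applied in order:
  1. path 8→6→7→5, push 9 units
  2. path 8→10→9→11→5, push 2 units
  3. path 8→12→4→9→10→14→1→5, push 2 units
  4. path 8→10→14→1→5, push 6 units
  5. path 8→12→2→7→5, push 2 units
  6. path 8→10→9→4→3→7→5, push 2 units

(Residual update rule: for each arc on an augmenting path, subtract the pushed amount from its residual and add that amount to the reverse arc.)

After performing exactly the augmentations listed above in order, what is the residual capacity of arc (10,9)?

Residual capacity of (10,9): 30

after path 1 (8→6→7→5, push 9): res(10,9)=32
after path 2 (8→10→9→11→5, push 2): res(10,9)=30
after path 3 (8→12→4→9→10→14→1→5, push 2): res(10,9)=32
after path 4 (8→10→14→1→5, push 6): res(10,9)=32
after path 5 (8→12→2→7→5, push 2): res(10,9)=32
after path 6 (8→10→9→4→3→7→5, push 2): res(10,9)=30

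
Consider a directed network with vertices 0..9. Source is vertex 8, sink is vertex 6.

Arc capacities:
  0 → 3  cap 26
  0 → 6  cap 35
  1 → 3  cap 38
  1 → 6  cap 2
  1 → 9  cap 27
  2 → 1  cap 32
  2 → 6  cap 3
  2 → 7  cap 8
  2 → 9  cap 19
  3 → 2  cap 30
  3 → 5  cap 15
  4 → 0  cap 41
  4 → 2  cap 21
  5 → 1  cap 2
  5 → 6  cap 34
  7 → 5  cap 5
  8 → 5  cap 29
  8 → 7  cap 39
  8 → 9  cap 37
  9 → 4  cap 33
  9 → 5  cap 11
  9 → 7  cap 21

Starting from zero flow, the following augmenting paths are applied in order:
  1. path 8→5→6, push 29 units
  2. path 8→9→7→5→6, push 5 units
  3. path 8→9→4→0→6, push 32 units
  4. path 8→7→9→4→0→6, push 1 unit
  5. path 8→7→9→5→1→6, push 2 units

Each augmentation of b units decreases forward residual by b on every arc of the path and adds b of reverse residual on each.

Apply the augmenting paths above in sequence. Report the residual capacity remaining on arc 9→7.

after path 1 (8→5→6, push 29): res(9,7)=21
after path 2 (8→9→7→5→6, push 5): res(9,7)=16
after path 3 (8→9→4→0→6, push 32): res(9,7)=16
after path 4 (8→7→9→4→0→6, push 1): res(9,7)=17
after path 5 (8→7→9→5→1→6, push 2): res(9,7)=19

Residual capacity of (9,7): 19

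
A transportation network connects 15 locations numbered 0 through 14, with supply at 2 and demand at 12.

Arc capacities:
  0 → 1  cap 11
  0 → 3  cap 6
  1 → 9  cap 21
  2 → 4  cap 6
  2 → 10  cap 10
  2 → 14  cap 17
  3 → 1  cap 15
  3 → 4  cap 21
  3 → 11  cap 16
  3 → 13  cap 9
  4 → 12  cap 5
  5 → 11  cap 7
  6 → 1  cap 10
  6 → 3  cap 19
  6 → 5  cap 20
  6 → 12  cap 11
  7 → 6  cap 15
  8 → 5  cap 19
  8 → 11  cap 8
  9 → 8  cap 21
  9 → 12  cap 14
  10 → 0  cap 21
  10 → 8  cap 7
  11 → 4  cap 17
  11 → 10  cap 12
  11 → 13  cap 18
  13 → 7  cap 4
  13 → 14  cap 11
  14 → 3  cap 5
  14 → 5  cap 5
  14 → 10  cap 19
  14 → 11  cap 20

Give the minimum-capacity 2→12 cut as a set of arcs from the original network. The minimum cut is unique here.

augment #1: 2→4→12 push 5
augment #2: 2→10→0→1→9→12 push 10
augment #3: 2→14→3→1→9→12 push 4
augment #4: 2→14→3→13→7→6→12 push 1
augment #5: 2→14→11→13→7→6→12 push 3
max flow = 23; residual-reachable set from 2 gives S-side
cut edges (S→T): {(4,12), (9,12), (13,7)} total cap 23

Min-cut arcs: {(4,12), (9,12), (13,7)} (total capacity 23)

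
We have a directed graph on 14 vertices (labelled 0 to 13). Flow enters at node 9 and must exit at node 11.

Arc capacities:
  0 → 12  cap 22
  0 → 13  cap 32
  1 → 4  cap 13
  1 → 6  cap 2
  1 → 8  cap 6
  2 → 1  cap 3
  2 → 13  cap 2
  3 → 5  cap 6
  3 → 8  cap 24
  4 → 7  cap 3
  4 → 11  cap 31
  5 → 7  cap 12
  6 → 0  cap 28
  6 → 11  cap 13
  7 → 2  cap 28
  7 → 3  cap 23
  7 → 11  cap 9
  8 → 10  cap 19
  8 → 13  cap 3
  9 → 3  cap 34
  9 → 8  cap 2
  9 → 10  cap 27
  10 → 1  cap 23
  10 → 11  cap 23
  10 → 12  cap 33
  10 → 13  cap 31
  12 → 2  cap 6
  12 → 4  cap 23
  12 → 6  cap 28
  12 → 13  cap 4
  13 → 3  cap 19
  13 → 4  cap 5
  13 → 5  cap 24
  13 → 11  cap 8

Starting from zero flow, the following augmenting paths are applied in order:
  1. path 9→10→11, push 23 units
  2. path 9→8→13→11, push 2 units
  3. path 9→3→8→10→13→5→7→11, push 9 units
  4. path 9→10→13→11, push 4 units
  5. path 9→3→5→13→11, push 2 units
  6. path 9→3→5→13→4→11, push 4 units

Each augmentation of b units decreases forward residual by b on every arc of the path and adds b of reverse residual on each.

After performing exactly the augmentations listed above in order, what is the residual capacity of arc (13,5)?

Residual capacity of (13,5): 21

after path 1 (9→10→11, push 23): res(13,5)=24
after path 2 (9→8→13→11, push 2): res(13,5)=24
after path 3 (9→3→8→10→13→5→7→11, push 9): res(13,5)=15
after path 4 (9→10→13→11, push 4): res(13,5)=15
after path 5 (9→3→5→13→11, push 2): res(13,5)=17
after path 6 (9→3→5→13→4→11, push 4): res(13,5)=21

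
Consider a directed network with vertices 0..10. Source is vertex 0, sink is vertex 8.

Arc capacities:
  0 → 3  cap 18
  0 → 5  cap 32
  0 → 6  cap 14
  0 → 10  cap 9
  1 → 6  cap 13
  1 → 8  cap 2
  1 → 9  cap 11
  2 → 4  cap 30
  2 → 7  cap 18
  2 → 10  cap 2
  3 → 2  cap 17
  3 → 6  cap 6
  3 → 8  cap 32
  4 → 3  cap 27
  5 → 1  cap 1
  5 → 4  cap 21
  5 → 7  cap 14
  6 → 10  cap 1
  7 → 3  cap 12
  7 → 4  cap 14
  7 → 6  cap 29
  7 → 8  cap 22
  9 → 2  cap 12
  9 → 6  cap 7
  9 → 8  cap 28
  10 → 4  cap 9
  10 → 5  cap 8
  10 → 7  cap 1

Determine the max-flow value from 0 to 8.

Maximum flow value: 55

augment #1: 0→3→8 bottleneck 18, total now 18
augment #2: 0→5→1→8 bottleneck 1, total now 19
augment #3: 0→5→7→8 bottleneck 14, total now 33
augment #4: 0→10→7→8 bottleneck 1, total now 34
augment #5: 0→5→4→3→8 bottleneck 14, total now 48
augment #6: 0→5→4→3→2→7→8 bottleneck 3, total now 51
augment #7: 0→10→4→3→2→7→8 bottleneck 4, total now 55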